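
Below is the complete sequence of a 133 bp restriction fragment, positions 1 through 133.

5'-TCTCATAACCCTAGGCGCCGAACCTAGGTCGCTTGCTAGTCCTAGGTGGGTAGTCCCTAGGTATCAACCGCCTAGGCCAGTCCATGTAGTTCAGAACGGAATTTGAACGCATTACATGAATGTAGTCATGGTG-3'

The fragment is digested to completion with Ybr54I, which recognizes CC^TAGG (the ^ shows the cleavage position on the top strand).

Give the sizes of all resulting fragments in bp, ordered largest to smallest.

Ybr54I sites (CCTAGG) start at positions 10, 23, 41, 56, 71.
Ybr54I cuts after base 2 of each site, so after positions 11, 24, 42, 57, 72.
Linear molecule, 5 cuts → 6 fragments:
  1–11 → 11 bp
  12–24 → 13 bp
  25–42 → 18 bp
  43–57 → 15 bp
  58–72 → 15 bp
  73–133 → 61 bp
Sorted largest to smallest: 61, 18, 15, 15, 13, 11 bp.

61, 18, 15, 15, 13, 11 bp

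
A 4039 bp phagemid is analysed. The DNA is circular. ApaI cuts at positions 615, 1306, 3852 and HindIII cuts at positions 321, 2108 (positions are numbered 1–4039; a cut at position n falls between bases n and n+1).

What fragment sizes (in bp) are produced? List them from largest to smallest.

Combined cut positions (sorted): 321, 615, 1306, 2108, 3852.
Circular molecule, 5 cuts → 5 fragments:
  615 − 321 = 294 bp
  1306 − 615 = 691 bp
  2108 − 1306 = 802 bp
  3852 − 2108 = 1744 bp
  wrap: 4039 − 3852 + 321 = 508 bp
Sorted largest to smallest: 1744, 802, 691, 508, 294 bp.

1744, 802, 691, 508, 294 bp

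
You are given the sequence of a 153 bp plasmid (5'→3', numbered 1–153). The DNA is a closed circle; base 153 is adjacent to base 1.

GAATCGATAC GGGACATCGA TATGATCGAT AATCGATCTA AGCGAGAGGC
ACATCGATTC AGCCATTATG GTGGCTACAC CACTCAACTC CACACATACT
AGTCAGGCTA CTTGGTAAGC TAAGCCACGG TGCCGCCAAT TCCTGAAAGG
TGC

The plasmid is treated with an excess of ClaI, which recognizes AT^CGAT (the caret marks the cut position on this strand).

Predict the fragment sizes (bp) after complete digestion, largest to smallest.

ClaI sites (ATCGAT) start at positions 3, 16, 25, 32, 53.
ClaI cuts after base 2 of each site, so after positions 4, 17, 26, 33, 54.
Circular molecule, 5 cuts → 5 fragments:
  5–17 → 13 bp
  18–26 → 9 bp
  27–33 → 7 bp
  34–54 → 21 bp
  55–153 then 1–4 → 99 + 4 = 103 bp
Sorted largest to smallest: 103, 21, 13, 9, 7 bp.

103, 21, 13, 9, 7 bp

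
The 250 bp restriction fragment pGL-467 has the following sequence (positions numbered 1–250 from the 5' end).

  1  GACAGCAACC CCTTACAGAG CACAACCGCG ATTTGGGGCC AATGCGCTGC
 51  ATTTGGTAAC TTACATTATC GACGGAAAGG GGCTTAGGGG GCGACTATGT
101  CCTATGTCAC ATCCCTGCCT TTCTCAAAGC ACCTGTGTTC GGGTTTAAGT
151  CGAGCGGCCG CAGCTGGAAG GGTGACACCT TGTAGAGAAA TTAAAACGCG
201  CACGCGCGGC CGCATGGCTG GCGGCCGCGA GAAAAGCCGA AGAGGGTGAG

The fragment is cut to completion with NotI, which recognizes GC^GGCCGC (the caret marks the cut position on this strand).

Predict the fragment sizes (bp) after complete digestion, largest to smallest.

155, 52, 28, 15 bp

NotI sites (GCGGCCGC) start at positions 154, 206, 221.
NotI cuts after base 2 of each site, so after positions 155, 207, 222.
Linear molecule, 3 cuts → 4 fragments:
  1–155 → 155 bp
  156–207 → 52 bp
  208–222 → 15 bp
  223–250 → 28 bp
Sorted largest to smallest: 155, 52, 28, 15 bp.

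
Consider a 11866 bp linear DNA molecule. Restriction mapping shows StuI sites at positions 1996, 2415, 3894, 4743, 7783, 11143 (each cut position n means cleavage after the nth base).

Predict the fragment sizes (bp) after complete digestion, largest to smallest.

3360, 3040, 1996, 1479, 849, 723, 419 bp

Linear molecule, 6 cuts → 7 fragments:
  1996 − 0 = 1996 bp
  2415 − 1996 = 419 bp
  3894 − 2415 = 1479 bp
  4743 − 3894 = 849 bp
  7783 − 4743 = 3040 bp
  11143 − 7783 = 3360 bp
  11866 − 11143 = 723 bp
Sorted largest to smallest: 3360, 3040, 1996, 1479, 849, 723, 419 bp.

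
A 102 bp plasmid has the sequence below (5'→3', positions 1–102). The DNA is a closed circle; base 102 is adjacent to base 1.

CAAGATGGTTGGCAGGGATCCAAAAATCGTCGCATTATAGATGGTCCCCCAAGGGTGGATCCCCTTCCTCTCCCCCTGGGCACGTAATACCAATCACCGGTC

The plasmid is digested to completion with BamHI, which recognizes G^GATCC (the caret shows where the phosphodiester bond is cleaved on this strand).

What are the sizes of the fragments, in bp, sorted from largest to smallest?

BamHI sites (GGATCC) start at positions 16, 57.
BamHI cuts after the first base of each site, so after positions 16, 57.
Circular molecule, 2 cuts → 2 fragments:
  17–57 → 41 bp
  58–102 then 1–16 → 45 + 16 = 61 bp
Sorted largest to smallest: 61, 41 bp.

61, 41 bp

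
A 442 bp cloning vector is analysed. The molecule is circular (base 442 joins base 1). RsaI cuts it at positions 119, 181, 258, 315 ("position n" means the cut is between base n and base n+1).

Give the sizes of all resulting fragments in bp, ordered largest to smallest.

246, 77, 62, 57 bp

Circular molecule, 4 cuts → 4 fragments:
  181 − 119 = 62 bp
  258 − 181 = 77 bp
  315 − 258 = 57 bp
  wrap: 442 − 315 + 119 = 246 bp
Sorted largest to smallest: 246, 77, 62, 57 bp.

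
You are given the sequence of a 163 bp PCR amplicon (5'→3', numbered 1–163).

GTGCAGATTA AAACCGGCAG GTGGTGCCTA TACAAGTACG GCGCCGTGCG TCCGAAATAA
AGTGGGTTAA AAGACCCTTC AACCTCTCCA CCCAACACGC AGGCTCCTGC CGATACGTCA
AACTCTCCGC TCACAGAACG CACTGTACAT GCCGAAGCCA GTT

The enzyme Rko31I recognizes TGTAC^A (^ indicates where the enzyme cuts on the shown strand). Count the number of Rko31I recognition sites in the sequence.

TGTACA occurs starting at position 144.
Rko31I cuts at 1 site.

1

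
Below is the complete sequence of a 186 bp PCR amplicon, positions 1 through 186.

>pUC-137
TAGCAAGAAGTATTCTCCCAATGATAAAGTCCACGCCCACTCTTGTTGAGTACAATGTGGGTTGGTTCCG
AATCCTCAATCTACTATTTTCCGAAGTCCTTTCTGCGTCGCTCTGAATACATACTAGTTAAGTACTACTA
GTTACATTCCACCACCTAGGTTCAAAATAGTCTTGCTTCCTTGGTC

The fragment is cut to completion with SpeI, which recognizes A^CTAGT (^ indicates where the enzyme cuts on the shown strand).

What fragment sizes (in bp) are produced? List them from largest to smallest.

123, 49, 14 bp

SpeI sites (ACTAGT) start at positions 123, 137.
SpeI cuts after the first base of each site, so after positions 123, 137.
Linear molecule, 2 cuts → 3 fragments:
  1–123 → 123 bp
  124–137 → 14 bp
  138–186 → 49 bp
Sorted largest to smallest: 123, 49, 14 bp.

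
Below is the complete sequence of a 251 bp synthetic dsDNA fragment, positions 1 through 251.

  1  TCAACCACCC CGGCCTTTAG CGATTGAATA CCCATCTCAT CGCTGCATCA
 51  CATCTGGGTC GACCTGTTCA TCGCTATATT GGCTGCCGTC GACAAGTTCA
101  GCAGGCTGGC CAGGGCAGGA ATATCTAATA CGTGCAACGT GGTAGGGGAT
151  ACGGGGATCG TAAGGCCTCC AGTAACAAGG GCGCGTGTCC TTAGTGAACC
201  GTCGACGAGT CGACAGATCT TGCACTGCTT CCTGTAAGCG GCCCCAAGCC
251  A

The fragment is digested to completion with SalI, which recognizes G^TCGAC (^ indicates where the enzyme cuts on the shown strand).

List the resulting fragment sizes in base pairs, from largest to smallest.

SalI sites (GTCGAC) start at positions 58, 88, 201, 209.
SalI cuts after the first base of each site, so after positions 58, 88, 201, 209.
Linear molecule, 4 cuts → 5 fragments:
  1–58 → 58 bp
  59–88 → 30 bp
  89–201 → 113 bp
  202–209 → 8 bp
  210–251 → 42 bp
Sorted largest to smallest: 113, 58, 42, 30, 8 bp.

113, 58, 42, 30, 8 bp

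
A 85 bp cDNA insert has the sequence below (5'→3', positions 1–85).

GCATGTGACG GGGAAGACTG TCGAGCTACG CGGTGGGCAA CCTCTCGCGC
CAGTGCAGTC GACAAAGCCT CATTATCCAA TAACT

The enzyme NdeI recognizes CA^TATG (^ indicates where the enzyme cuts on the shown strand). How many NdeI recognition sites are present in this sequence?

0

No occurrence of CATATG is present in the sequence.
NdeI does not cut: 0 sites.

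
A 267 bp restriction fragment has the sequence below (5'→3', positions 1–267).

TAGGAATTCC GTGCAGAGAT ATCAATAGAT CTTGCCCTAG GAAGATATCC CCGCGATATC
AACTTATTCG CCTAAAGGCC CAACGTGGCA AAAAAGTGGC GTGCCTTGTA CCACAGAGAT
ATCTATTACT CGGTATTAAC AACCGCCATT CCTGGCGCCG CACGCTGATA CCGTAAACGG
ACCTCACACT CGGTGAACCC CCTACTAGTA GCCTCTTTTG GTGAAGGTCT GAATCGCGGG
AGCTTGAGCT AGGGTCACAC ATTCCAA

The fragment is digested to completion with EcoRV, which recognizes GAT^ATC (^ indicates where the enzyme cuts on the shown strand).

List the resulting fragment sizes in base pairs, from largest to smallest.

EcoRV sites (GATATC) start at positions 18, 44, 55, 118.
EcoRV cuts after base 3 of each site, so after positions 20, 46, 57, 120.
Linear molecule, 4 cuts → 5 fragments:
  1–20 → 20 bp
  21–46 → 26 bp
  47–57 → 11 bp
  58–120 → 63 bp
  121–267 → 147 bp
Sorted largest to smallest: 147, 63, 26, 20, 11 bp.

147, 63, 26, 20, 11 bp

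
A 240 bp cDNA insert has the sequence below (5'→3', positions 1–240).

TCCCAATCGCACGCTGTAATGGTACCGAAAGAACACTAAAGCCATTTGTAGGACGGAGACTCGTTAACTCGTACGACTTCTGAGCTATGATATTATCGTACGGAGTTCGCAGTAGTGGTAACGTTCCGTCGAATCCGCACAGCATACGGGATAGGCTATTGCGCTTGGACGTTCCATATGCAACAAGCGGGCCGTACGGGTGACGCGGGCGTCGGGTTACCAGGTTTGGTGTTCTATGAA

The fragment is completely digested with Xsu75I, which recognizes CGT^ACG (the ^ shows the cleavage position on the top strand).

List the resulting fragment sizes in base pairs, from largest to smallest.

Xsu75I sites (CGTACG) start at positions 70, 97, 193.
Xsu75I cuts after base 3 of each site, so after positions 72, 99, 195.
Linear molecule, 3 cuts → 4 fragments:
  1–72 → 72 bp
  73–99 → 27 bp
  100–195 → 96 bp
  196–240 → 45 bp
Sorted largest to smallest: 96, 72, 45, 27 bp.

96, 72, 45, 27 bp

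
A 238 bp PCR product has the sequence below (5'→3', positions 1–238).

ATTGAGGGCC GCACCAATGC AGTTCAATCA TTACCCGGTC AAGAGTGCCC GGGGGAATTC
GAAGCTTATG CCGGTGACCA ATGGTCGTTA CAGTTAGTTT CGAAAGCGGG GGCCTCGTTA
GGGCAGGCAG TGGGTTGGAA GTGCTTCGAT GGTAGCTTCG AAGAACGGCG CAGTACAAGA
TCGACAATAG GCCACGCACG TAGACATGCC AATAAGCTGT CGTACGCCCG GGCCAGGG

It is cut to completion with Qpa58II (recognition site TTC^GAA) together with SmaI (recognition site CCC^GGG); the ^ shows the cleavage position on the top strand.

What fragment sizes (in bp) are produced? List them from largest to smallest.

70, 58, 50, 41, 10, 9 bp

Qpa58II sites (TTCGAA) start at positions 58, 99, 157.
Qpa58II cuts after base 3 of each site, so after positions 60, 101, 159.
SmaI sites (CCCGGG) start at positions 48, 227.
SmaI cuts after base 3 of each site, so after positions 50, 229.
Combined cut positions: 50, 60, 101, 159, 229.
Linear molecule, 5 cuts → 6 fragments:
  1–50 → 50 bp
  51–60 → 10 bp
  61–101 → 41 bp
  102–159 → 58 bp
  160–229 → 70 bp
  230–238 → 9 bp
Sorted largest to smallest: 70, 58, 50, 41, 10, 9 bp.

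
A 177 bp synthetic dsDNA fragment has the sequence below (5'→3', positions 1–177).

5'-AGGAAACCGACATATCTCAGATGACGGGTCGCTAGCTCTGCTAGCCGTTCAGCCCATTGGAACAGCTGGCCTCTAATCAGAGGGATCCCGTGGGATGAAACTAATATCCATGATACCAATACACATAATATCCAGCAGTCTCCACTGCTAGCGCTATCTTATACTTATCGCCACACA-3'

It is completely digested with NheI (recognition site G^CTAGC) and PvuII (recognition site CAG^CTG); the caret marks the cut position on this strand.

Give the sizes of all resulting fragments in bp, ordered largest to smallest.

82, 31, 30, 25, 9 bp

NheI sites (GCTAGC) start at positions 31, 40, 147.
NheI cuts after the first base of each site, so after positions 31, 40, 147.
The PvuII site (CAGCTG) starts at position 63.
PvuII cuts after base 3 of each site, so after position 65.
Combined cut positions: 31, 40, 65, 147.
Linear molecule, 4 cuts → 5 fragments:
  1–31 → 31 bp
  32–40 → 9 bp
  41–65 → 25 bp
  66–147 → 82 bp
  148–177 → 30 bp
Sorted largest to smallest: 82, 31, 30, 25, 9 bp.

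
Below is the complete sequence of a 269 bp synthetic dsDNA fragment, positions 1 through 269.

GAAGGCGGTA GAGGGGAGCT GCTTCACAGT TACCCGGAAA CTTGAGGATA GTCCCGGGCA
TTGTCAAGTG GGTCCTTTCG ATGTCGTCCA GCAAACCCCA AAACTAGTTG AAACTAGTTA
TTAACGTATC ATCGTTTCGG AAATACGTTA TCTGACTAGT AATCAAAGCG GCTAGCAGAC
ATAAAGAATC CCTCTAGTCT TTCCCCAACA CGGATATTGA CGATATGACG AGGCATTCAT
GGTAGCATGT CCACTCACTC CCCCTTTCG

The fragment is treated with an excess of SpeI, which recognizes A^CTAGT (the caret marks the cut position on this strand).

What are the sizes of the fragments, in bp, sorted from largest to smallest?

SpeI sites (ACTAGT) start at positions 103, 113, 155.
SpeI cuts after the first base of each site, so after positions 103, 113, 155.
Linear molecule, 3 cuts → 4 fragments:
  1–103 → 103 bp
  104–113 → 10 bp
  114–155 → 42 bp
  156–269 → 114 bp
Sorted largest to smallest: 114, 103, 42, 10 bp.

114, 103, 42, 10 bp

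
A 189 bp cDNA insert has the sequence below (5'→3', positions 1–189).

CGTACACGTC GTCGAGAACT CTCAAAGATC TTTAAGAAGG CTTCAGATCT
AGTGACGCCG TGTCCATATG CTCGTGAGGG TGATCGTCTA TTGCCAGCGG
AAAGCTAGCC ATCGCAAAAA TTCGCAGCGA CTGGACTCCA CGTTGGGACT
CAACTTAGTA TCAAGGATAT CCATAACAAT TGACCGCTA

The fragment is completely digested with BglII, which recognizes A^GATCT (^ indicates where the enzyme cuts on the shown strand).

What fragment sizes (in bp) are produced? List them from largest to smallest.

144, 26, 19 bp

BglII sites (AGATCT) start at positions 26, 45.
BglII cuts after the first base of each site, so after positions 26, 45.
Linear molecule, 2 cuts → 3 fragments:
  1–26 → 26 bp
  27–45 → 19 bp
  46–189 → 144 bp
Sorted largest to smallest: 144, 26, 19 bp.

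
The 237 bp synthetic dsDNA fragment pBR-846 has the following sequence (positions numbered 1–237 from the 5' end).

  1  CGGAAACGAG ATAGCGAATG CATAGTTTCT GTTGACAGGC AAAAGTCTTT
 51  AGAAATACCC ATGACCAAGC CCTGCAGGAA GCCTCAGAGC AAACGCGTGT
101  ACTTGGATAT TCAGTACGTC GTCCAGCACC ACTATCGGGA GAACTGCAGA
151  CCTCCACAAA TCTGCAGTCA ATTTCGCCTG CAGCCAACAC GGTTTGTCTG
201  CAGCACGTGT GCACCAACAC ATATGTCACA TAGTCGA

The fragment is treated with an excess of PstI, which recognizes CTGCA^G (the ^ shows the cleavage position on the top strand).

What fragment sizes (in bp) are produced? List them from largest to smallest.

76, 72, 35, 20, 18, 16 bp

PstI sites (CTGCAG) start at positions 72, 144, 162, 178, 198.
PstI cuts after base 5 of each site (before the last base), so after positions 76, 148, 166, 182, 202.
Linear molecule, 5 cuts → 6 fragments:
  1–76 → 76 bp
  77–148 → 72 bp
  149–166 → 18 bp
  167–182 → 16 bp
  183–202 → 20 bp
  203–237 → 35 bp
Sorted largest to smallest: 76, 72, 35, 20, 18, 16 bp.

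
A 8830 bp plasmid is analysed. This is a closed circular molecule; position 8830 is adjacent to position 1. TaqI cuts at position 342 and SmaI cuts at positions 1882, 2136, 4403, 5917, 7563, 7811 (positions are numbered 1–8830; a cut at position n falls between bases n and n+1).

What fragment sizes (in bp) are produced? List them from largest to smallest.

Combined cut positions (sorted): 342, 1882, 2136, 4403, 5917, 7563, 7811.
Circular molecule, 7 cuts → 7 fragments:
  1882 − 342 = 1540 bp
  2136 − 1882 = 254 bp
  4403 − 2136 = 2267 bp
  5917 − 4403 = 1514 bp
  7563 − 5917 = 1646 bp
  7811 − 7563 = 248 bp
  wrap: 8830 − 7811 + 342 = 1361 bp
Sorted largest to smallest: 2267, 1646, 1540, 1514, 1361, 254, 248 bp.

2267, 1646, 1540, 1514, 1361, 254, 248 bp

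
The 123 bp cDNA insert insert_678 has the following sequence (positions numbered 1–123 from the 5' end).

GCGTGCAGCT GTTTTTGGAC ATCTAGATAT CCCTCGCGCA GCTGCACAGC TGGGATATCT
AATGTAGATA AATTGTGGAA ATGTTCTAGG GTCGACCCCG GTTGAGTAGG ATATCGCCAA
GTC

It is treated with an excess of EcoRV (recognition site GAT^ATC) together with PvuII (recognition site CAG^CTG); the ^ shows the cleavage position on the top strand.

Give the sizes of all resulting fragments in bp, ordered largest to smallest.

56, 20, 13, 11, 8, 8, 7 bp

EcoRV sites (GATATC) start at positions 26, 54, 110.
EcoRV cuts after base 3 of each site, so after positions 28, 56, 112.
PvuII sites (CAGCTG) start at positions 6, 39, 47.
PvuII cuts after base 3 of each site, so after positions 8, 41, 49.
Combined cut positions: 8, 28, 41, 49, 56, 112.
Linear molecule, 6 cuts → 7 fragments:
  1–8 → 8 bp
  9–28 → 20 bp
  29–41 → 13 bp
  42–49 → 8 bp
  50–56 → 7 bp
  57–112 → 56 bp
  113–123 → 11 bp
Sorted largest to smallest: 56, 20, 13, 11, 8, 8, 7 bp.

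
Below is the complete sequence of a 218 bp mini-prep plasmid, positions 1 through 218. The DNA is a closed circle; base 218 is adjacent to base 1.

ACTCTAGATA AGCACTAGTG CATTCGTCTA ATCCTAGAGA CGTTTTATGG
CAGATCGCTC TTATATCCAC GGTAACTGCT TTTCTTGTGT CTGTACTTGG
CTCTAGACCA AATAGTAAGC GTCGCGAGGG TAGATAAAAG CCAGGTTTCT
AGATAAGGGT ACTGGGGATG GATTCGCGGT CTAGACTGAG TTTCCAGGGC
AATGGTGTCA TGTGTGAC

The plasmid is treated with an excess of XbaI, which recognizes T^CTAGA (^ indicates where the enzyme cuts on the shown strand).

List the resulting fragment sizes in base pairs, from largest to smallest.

XbaI sites (TCTAGA) start at positions 3, 102, 148, 180.
XbaI cuts after the first base of each site, so after positions 3, 102, 148, 180.
Circular molecule, 4 cuts → 4 fragments:
  4–102 → 99 bp
  103–148 → 46 bp
  149–180 → 32 bp
  181–218 then 1–3 → 38 + 3 = 41 bp
Sorted largest to smallest: 99, 46, 41, 32 bp.

99, 46, 41, 32 bp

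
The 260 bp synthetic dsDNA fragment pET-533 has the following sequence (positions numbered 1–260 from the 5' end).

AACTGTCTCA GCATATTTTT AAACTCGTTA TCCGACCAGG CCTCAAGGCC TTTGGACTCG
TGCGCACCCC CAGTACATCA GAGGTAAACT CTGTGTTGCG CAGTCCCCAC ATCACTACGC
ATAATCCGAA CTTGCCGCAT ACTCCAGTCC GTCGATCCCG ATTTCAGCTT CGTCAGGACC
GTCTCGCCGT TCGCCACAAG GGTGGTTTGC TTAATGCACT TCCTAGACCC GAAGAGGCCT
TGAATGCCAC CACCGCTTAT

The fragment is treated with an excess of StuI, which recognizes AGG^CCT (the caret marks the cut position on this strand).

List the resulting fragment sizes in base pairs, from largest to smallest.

StuI sites (AGGCCT) start at positions 38, 46, 235.
StuI cuts after base 3 of each site, so after positions 40, 48, 237.
Linear molecule, 3 cuts → 4 fragments:
  1–40 → 40 bp
  41–48 → 8 bp
  49–237 → 189 bp
  238–260 → 23 bp
Sorted largest to smallest: 189, 40, 23, 8 bp.

189, 40, 23, 8 bp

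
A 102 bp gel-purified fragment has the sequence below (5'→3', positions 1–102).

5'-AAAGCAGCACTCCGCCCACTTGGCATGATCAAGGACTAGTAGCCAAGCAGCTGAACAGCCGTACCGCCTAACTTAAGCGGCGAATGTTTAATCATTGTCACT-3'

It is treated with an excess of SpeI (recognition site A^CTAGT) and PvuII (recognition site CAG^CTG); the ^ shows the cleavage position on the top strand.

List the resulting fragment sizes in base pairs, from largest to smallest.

52, 35, 15 bp

The SpeI site (ACTAGT) starts at position 35.
SpeI cuts after the first base of each site, so after position 35.
The PvuII site (CAGCTG) starts at position 48.
PvuII cuts after base 3 of each site, so after position 50.
Combined cut positions: 35, 50.
Linear molecule, 2 cuts → 3 fragments:
  1–35 → 35 bp
  36–50 → 15 bp
  51–102 → 52 bp
Sorted largest to smallest: 52, 35, 15 bp.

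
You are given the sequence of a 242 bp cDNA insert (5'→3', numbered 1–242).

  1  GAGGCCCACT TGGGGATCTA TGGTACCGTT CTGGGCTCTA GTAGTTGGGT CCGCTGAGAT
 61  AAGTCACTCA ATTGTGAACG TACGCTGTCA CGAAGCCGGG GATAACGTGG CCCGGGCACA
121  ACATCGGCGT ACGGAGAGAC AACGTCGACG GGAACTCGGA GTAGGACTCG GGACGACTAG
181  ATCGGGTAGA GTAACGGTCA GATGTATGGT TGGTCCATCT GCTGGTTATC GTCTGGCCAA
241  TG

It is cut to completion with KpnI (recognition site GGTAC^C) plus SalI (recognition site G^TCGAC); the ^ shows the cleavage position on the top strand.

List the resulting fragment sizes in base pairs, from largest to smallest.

118, 98, 26 bp

The KpnI site (GGTACC) starts at position 22.
KpnI cuts after base 5 of each site (before the last base), so after position 26.
The SalI site (GTCGAC) starts at position 144.
SalI cuts after the first base of each site, so after position 144.
Combined cut positions: 26, 144.
Linear molecule, 2 cuts → 3 fragments:
  1–26 → 26 bp
  27–144 → 118 bp
  145–242 → 98 bp
Sorted largest to smallest: 118, 98, 26 bp.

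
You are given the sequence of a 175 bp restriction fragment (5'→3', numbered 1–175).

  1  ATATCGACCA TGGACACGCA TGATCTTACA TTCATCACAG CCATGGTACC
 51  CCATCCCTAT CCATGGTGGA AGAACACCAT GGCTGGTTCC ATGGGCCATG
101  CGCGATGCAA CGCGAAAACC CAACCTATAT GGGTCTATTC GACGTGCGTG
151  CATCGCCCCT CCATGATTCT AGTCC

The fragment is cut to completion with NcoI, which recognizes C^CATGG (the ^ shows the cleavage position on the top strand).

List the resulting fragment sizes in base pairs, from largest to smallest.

NcoI sites (CCATGG) start at positions 8, 41, 61, 77, 89.
NcoI cuts after the first base of each site, so after positions 8, 41, 61, 77, 89.
Linear molecule, 5 cuts → 6 fragments:
  1–8 → 8 bp
  9–41 → 33 bp
  42–61 → 20 bp
  62–77 → 16 bp
  78–89 → 12 bp
  90–175 → 86 bp
Sorted largest to smallest: 86, 33, 20, 16, 12, 8 bp.

86, 33, 20, 16, 12, 8 bp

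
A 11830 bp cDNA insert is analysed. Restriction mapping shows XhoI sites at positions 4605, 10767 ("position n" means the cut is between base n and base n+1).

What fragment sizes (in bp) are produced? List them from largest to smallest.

Linear molecule, 2 cuts → 3 fragments:
  4605 − 0 = 4605 bp
  10767 − 4605 = 6162 bp
  11830 − 10767 = 1063 bp
Sorted largest to smallest: 6162, 4605, 1063 bp.

6162, 4605, 1063 bp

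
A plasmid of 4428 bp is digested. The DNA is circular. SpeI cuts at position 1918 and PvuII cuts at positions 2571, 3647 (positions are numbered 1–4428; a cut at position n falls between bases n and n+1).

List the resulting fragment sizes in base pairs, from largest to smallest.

Combined cut positions (sorted): 1918, 2571, 3647.
Circular molecule, 3 cuts → 3 fragments:
  2571 − 1918 = 653 bp
  3647 − 2571 = 1076 bp
  wrap: 4428 − 3647 + 1918 = 2699 bp
Sorted largest to smallest: 2699, 1076, 653 bp.

2699, 1076, 653 bp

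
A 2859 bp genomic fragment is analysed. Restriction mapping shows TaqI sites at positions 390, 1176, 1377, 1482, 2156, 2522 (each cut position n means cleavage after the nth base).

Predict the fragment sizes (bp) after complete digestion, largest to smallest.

Linear molecule, 6 cuts → 7 fragments:
  390 − 0 = 390 bp
  1176 − 390 = 786 bp
  1377 − 1176 = 201 bp
  1482 − 1377 = 105 bp
  2156 − 1482 = 674 bp
  2522 − 2156 = 366 bp
  2859 − 2522 = 337 bp
Sorted largest to smallest: 786, 674, 390, 366, 337, 201, 105 bp.

786, 674, 390, 366, 337, 201, 105 bp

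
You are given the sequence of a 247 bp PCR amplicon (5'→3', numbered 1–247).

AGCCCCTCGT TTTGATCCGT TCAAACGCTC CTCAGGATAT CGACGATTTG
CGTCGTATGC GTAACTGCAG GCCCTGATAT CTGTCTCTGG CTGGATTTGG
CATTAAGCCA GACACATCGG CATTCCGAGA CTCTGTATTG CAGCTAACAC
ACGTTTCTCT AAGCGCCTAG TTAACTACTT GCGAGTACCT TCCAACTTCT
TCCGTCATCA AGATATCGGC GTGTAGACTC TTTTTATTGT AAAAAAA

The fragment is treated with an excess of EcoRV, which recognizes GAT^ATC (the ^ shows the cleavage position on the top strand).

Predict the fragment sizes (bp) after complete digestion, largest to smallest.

136, 40, 38, 33 bp

EcoRV sites (GATATC) start at positions 36, 76, 212.
EcoRV cuts after base 3 of each site, so after positions 38, 78, 214.
Linear molecule, 3 cuts → 4 fragments:
  1–38 → 38 bp
  39–78 → 40 bp
  79–214 → 136 bp
  215–247 → 33 bp
Sorted largest to smallest: 136, 40, 38, 33 bp.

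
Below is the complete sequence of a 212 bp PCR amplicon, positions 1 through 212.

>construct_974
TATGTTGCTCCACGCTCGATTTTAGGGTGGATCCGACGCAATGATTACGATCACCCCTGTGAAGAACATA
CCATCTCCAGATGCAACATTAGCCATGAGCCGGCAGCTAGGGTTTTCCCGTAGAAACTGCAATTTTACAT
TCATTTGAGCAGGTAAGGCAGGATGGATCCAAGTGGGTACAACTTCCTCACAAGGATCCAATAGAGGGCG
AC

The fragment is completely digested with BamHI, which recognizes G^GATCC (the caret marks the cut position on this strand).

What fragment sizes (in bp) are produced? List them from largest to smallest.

136, 29, 29, 18 bp

BamHI sites (GGATCC) start at positions 29, 165, 194.
BamHI cuts after the first base of each site, so after positions 29, 165, 194.
Linear molecule, 3 cuts → 4 fragments:
  1–29 → 29 bp
  30–165 → 136 bp
  166–194 → 29 bp
  195–212 → 18 bp
Sorted largest to smallest: 136, 29, 29, 18 bp.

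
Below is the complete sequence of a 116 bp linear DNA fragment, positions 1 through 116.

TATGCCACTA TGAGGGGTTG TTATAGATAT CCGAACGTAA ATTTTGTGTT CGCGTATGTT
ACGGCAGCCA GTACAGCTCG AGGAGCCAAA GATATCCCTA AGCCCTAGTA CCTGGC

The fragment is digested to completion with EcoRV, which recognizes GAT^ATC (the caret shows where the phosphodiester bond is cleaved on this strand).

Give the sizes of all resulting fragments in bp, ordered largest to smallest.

65, 28, 23 bp

EcoRV sites (GATATC) start at positions 26, 91.
EcoRV cuts after base 3 of each site, so after positions 28, 93.
Linear molecule, 2 cuts → 3 fragments:
  1–28 → 28 bp
  29–93 → 65 bp
  94–116 → 23 bp
Sorted largest to smallest: 65, 28, 23 bp.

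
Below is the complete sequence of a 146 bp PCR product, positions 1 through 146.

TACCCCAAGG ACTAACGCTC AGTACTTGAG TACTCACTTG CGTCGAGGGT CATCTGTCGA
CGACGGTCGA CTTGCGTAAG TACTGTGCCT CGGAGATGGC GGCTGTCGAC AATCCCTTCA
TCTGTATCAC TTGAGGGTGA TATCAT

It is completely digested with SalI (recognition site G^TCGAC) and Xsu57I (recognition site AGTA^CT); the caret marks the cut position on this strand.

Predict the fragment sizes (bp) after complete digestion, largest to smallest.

41, 24, 24, 23, 16, 10, 8 bp

SalI sites (GTCGAC) start at positions 56, 66, 105.
SalI cuts after the first base of each site, so after positions 56, 66, 105.
Xsu57I sites (AGTACT) start at positions 21, 29, 79.
Xsu57I cuts after base 4 of each site, so after positions 24, 32, 82.
Combined cut positions: 24, 32, 56, 66, 82, 105.
Linear molecule, 6 cuts → 7 fragments:
  1–24 → 24 bp
  25–32 → 8 bp
  33–56 → 24 bp
  57–66 → 10 bp
  67–82 → 16 bp
  83–105 → 23 bp
  106–146 → 41 bp
Sorted largest to smallest: 41, 24, 24, 23, 16, 10, 8 bp.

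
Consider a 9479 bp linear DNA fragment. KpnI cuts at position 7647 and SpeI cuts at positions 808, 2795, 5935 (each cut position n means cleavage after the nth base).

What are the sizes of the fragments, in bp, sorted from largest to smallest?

3140, 1987, 1832, 1712, 808 bp

Combined cut positions (sorted): 808, 2795, 5935, 7647.
Linear molecule, 4 cuts → 5 fragments:
  808 − 0 = 808 bp
  2795 − 808 = 1987 bp
  5935 − 2795 = 3140 bp
  7647 − 5935 = 1712 bp
  9479 − 7647 = 1832 bp
Sorted largest to smallest: 3140, 1987, 1832, 1712, 808 bp.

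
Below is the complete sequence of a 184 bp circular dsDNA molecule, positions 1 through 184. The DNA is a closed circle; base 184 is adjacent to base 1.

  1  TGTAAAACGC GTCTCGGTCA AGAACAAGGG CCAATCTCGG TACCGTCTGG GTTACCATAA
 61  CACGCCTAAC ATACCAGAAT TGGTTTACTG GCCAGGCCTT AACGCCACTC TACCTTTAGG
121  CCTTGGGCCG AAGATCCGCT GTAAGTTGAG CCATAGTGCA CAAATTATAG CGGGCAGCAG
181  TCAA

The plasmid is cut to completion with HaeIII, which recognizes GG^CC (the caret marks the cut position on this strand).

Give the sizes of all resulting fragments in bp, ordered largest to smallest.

87, 61, 24, 7, 5 bp

HaeIII sites (GGCC) start at positions 29, 90, 95, 119, 126.
HaeIII cuts after base 2 of each site, so after positions 30, 91, 96, 120, 127.
Circular molecule, 5 cuts → 5 fragments:
  31–91 → 61 bp
  92–96 → 5 bp
  97–120 → 24 bp
  121–127 → 7 bp
  128–184 then 1–30 → 57 + 30 = 87 bp
Sorted largest to smallest: 87, 61, 24, 7, 5 bp.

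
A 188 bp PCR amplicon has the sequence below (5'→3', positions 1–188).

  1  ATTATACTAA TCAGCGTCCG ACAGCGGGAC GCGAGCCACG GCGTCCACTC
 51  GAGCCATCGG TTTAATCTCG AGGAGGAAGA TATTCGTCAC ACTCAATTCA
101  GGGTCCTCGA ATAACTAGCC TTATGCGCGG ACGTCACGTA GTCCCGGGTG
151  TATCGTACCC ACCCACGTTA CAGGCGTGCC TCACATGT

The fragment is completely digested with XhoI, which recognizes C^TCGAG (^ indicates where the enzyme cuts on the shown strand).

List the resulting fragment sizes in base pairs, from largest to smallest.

121, 48, 19 bp

XhoI sites (CTCGAG) start at positions 48, 67.
XhoI cuts after the first base of each site, so after positions 48, 67.
Linear molecule, 2 cuts → 3 fragments:
  1–48 → 48 bp
  49–67 → 19 bp
  68–188 → 121 bp
Sorted largest to smallest: 121, 48, 19 bp.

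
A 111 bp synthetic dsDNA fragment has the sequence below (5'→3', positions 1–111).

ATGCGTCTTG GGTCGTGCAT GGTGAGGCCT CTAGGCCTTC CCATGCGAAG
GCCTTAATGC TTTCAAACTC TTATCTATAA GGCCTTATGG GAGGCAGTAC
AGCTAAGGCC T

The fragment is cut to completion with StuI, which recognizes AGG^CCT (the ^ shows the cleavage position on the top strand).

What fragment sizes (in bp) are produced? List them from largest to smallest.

31, 27, 26, 16, 8, 3 bp

StuI sites (AGGCCT) start at positions 25, 33, 49, 80, 106.
StuI cuts after base 3 of each site, so after positions 27, 35, 51, 82, 108.
Linear molecule, 5 cuts → 6 fragments:
  1–27 → 27 bp
  28–35 → 8 bp
  36–51 → 16 bp
  52–82 → 31 bp
  83–108 → 26 bp
  109–111 → 3 bp
Sorted largest to smallest: 31, 27, 26, 16, 8, 3 bp.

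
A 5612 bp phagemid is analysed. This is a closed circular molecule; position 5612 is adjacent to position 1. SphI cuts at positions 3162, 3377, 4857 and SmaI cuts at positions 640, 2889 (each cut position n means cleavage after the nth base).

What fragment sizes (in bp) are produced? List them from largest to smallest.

2249, 1480, 1395, 273, 215 bp

Combined cut positions (sorted): 640, 2889, 3162, 3377, 4857.
Circular molecule, 5 cuts → 5 fragments:
  2889 − 640 = 2249 bp
  3162 − 2889 = 273 bp
  3377 − 3162 = 215 bp
  4857 − 3377 = 1480 bp
  wrap: 5612 − 4857 + 640 = 1395 bp
Sorted largest to smallest: 2249, 1480, 1395, 273, 215 bp.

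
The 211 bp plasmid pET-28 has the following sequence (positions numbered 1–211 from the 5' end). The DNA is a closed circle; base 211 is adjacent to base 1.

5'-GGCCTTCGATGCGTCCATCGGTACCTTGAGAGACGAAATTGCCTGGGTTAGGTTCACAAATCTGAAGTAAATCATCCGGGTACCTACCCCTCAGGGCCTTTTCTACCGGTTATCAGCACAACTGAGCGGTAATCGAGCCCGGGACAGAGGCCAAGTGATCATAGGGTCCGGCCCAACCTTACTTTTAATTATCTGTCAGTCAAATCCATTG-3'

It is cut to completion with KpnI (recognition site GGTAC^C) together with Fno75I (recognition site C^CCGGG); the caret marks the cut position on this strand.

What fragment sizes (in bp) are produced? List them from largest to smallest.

97, 59, 55 bp

KpnI sites (GGTACC) start at positions 20, 79.
KpnI cuts after base 5 of each site (before the last base), so after positions 24, 83.
The Fno75I site (CCCGGG) starts at position 138.
Fno75I cuts after the first base of each site, so after position 138.
Combined cut positions: 24, 83, 138.
Circular molecule, 3 cuts → 3 fragments:
  25–83 → 59 bp
  84–138 → 55 bp
  139–211 then 1–24 → 73 + 24 = 97 bp
Sorted largest to smallest: 97, 59, 55 bp.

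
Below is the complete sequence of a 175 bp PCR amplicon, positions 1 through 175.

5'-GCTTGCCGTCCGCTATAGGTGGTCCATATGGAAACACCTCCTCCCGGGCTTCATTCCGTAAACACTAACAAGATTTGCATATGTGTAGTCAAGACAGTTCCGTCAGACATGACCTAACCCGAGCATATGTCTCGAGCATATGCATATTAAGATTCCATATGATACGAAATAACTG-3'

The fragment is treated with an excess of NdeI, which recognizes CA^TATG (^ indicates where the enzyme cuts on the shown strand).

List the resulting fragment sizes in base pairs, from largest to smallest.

NdeI sites (CATATG) start at positions 25, 78, 124, 137, 156.
NdeI cuts after base 2 of each site, so after positions 26, 79, 125, 138, 157.
Linear molecule, 5 cuts → 6 fragments:
  1–26 → 26 bp
  27–79 → 53 bp
  80–125 → 46 bp
  126–138 → 13 bp
  139–157 → 19 bp
  158–175 → 18 bp
Sorted largest to smallest: 53, 46, 26, 19, 18, 13 bp.

53, 46, 26, 19, 18, 13 bp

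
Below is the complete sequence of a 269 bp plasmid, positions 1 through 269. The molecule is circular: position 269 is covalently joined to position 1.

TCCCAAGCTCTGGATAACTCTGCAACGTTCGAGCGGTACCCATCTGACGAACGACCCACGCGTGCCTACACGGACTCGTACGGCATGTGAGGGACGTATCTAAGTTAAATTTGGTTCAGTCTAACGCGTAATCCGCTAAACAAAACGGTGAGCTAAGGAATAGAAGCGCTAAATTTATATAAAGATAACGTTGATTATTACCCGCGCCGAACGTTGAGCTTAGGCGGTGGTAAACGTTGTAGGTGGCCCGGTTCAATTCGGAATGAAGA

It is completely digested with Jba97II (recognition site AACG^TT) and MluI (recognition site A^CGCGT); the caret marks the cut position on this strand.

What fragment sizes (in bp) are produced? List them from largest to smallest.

66, 66, 60, 31, 23, 23 bp

Jba97II sites (AACGTT) start at positions 24, 187, 210, 233.
Jba97II cuts after base 4 of each site, so after positions 27, 190, 213, 236.
MluI sites (ACGCGT) start at positions 58, 124.
MluI cuts after the first base of each site, so after positions 58, 124.
Combined cut positions: 27, 58, 124, 190, 213, 236.
Circular molecule, 6 cuts → 6 fragments:
  28–58 → 31 bp
  59–124 → 66 bp
  125–190 → 66 bp
  191–213 → 23 bp
  214–236 → 23 bp
  237–269 then 1–27 → 33 + 27 = 60 bp
Sorted largest to smallest: 66, 66, 60, 31, 23, 23 bp.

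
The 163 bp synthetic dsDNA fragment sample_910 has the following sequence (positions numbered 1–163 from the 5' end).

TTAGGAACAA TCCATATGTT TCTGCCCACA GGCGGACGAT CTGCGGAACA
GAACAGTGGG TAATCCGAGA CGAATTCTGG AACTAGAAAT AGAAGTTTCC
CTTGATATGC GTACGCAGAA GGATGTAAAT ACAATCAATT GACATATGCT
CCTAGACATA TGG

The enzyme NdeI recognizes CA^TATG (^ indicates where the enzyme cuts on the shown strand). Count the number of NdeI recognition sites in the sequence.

CATATG occurs starting at positions 13, 143, 157.
NdeI cuts at 3 sites.

3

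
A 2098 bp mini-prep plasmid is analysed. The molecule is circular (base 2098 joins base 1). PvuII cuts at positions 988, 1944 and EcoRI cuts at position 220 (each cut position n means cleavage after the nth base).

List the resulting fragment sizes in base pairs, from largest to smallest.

Combined cut positions (sorted): 220, 988, 1944.
Circular molecule, 3 cuts → 3 fragments:
  988 − 220 = 768 bp
  1944 − 988 = 956 bp
  wrap: 2098 − 1944 + 220 = 374 bp
Sorted largest to smallest: 956, 768, 374 bp.

956, 768, 374 bp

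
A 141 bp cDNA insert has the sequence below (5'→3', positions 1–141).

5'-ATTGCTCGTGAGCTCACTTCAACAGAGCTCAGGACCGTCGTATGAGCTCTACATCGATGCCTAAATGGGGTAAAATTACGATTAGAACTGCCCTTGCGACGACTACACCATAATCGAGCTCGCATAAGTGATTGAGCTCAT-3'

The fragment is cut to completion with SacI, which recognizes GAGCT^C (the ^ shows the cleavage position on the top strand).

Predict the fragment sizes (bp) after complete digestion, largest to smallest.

SacI sites (GAGCTC) start at positions 10, 25, 44, 116, 134.
SacI cuts after base 5 of each site (before the last base), so after positions 14, 29, 48, 120, 138.
Linear molecule, 5 cuts → 6 fragments:
  1–14 → 14 bp
  15–29 → 15 bp
  30–48 → 19 bp
  49–120 → 72 bp
  121–138 → 18 bp
  139–141 → 3 bp
Sorted largest to smallest: 72, 19, 18, 15, 14, 3 bp.

72, 19, 18, 15, 14, 3 bp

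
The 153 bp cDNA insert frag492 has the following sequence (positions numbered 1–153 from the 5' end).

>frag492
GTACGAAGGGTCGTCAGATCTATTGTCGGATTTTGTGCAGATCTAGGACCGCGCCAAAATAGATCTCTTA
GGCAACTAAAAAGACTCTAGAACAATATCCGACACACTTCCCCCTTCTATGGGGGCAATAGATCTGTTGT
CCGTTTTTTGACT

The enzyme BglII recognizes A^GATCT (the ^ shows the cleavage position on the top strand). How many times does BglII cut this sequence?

4

AGATCT occurs starting at positions 16, 39, 61, 130.
BglII cuts at 4 sites.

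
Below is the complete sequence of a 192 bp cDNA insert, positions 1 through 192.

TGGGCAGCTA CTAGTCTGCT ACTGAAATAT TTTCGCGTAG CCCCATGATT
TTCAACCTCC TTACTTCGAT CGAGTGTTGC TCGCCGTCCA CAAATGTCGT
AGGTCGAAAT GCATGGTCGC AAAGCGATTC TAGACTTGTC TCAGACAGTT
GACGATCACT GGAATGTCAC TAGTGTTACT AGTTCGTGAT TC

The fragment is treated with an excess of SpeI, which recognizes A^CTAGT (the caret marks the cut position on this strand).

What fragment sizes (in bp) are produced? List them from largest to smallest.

SpeI sites (ACTAGT) start at positions 10, 169, 178.
SpeI cuts after the first base of each site, so after positions 10, 169, 178.
Linear molecule, 3 cuts → 4 fragments:
  1–10 → 10 bp
  11–169 → 159 bp
  170–178 → 9 bp
  179–192 → 14 bp
Sorted largest to smallest: 159, 14, 10, 9 bp.

159, 14, 10, 9 bp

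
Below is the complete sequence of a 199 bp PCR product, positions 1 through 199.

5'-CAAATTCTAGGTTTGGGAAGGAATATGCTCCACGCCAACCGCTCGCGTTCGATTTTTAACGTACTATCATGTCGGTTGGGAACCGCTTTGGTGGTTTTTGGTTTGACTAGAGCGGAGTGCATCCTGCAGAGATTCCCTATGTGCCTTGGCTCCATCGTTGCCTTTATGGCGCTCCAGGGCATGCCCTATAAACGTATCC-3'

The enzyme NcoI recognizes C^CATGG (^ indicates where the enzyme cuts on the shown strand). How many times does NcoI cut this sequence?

0

No occurrence of CCATGG is present in the sequence.
NcoI does not cut: 0 sites.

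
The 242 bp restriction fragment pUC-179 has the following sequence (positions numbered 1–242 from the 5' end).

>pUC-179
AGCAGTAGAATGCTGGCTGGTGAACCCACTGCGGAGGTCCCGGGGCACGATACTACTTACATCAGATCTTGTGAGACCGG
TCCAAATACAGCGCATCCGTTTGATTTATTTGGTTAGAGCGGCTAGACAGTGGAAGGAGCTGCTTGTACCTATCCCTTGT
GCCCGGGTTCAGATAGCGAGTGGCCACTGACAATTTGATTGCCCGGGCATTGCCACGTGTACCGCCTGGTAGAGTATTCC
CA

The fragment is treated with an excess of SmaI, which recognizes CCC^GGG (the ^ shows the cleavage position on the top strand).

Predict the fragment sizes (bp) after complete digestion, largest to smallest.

SmaI sites (CCCGGG) start at positions 39, 162, 202.
SmaI cuts after base 3 of each site, so after positions 41, 164, 204.
Linear molecule, 3 cuts → 4 fragments:
  1–41 → 41 bp
  42–164 → 123 bp
  165–204 → 40 bp
  205–242 → 38 bp
Sorted largest to smallest: 123, 41, 40, 38 bp.

123, 41, 40, 38 bp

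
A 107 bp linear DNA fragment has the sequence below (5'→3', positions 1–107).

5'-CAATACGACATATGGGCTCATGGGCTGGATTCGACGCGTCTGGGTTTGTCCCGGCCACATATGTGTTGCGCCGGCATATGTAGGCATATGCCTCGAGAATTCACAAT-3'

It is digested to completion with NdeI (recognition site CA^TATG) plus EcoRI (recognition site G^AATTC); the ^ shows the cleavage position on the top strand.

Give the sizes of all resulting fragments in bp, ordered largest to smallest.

NdeI sites (CATATG) start at positions 9, 58, 75, 85.
NdeI cuts after base 2 of each site, so after positions 10, 59, 76, 86.
The EcoRI site (GAATTC) starts at position 97.
EcoRI cuts after the first base of each site, so after position 97.
Combined cut positions: 10, 59, 76, 86, 97.
Linear molecule, 5 cuts → 6 fragments:
  1–10 → 10 bp
  11–59 → 49 bp
  60–76 → 17 bp
  77–86 → 10 bp
  87–97 → 11 bp
  98–107 → 10 bp
Sorted largest to smallest: 49, 17, 11, 10, 10, 10 bp.

49, 17, 11, 10, 10, 10 bp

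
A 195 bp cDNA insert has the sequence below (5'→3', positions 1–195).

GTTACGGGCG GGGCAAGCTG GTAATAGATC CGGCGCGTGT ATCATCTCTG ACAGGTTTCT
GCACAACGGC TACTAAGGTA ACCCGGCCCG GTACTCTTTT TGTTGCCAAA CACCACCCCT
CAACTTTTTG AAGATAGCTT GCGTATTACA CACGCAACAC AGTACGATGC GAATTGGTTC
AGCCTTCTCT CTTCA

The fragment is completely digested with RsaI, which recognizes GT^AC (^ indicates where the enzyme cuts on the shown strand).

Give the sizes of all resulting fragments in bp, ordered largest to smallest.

RsaI sites (GTAC) start at positions 91, 162.
RsaI cuts after base 2 of each site, so after positions 92, 163.
Linear molecule, 2 cuts → 3 fragments:
  1–92 → 92 bp
  93–163 → 71 bp
  164–195 → 32 bp
Sorted largest to smallest: 92, 71, 32 bp.

92, 71, 32 bp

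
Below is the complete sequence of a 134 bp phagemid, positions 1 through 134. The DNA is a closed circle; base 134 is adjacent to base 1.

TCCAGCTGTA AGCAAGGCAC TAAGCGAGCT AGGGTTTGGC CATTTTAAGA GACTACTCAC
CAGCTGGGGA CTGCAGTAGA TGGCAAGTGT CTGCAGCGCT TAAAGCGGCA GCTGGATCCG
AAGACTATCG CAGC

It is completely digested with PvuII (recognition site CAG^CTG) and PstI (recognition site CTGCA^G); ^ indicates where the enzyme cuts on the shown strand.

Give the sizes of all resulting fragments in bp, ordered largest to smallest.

PvuII sites (CAGCTG) start at positions 3, 61, 109.
PvuII cuts after base 3 of each site, so after positions 5, 63, 111.
PstI sites (CTGCAG) start at positions 71, 91.
PstI cuts after base 5 of each site (before the last base), so after positions 75, 95.
Combined cut positions: 5, 63, 75, 95, 111.
Circular molecule, 5 cuts → 5 fragments:
  6–63 → 58 bp
  64–75 → 12 bp
  76–95 → 20 bp
  96–111 → 16 bp
  112–134 then 1–5 → 23 + 5 = 28 bp
Sorted largest to smallest: 58, 28, 20, 16, 12 bp.

58, 28, 20, 16, 12 bp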